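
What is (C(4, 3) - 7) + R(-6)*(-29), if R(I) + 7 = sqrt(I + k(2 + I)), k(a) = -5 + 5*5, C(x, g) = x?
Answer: 200 - 29*sqrt(14) ≈ 91.492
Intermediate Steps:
k(a) = 20 (k(a) = -5 + 25 = 20)
R(I) = -7 + sqrt(20 + I) (R(I) = -7 + sqrt(I + 20) = -7 + sqrt(20 + I))
(C(4, 3) - 7) + R(-6)*(-29) = (4 - 7) + (-7 + sqrt(20 - 6))*(-29) = -3 + (-7 + sqrt(14))*(-29) = -3 + (203 - 29*sqrt(14)) = 200 - 29*sqrt(14)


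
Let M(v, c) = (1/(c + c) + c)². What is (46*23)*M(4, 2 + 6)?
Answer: 8803089/128 ≈ 68774.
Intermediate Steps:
M(v, c) = (c + 1/(2*c))² (M(v, c) = (1/(2*c) + c)² = (c + 1/(2*c))²)
(46*23)*M(4, 2 + 6) = (46*23)*((1 + 2*(2 + 6)²)²/(4*(2 + 6)²)) = 1058*((¼)*(1 + 2*8²)²/8²) = 1058*((¼)*(1/64)*(1 + 2*64)²) = 1058*((¼)*(1/64)*(1 + 128)²) = 1058*((¼)*(1/64)*129²) = 1058*((¼)*(1/64)*16641) = 1058*(16641/256) = 8803089/128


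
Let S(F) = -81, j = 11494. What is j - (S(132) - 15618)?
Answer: 27193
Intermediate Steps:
j - (S(132) - 15618) = 11494 - (-81 - 15618) = 11494 - 1*(-15699) = 11494 + 15699 = 27193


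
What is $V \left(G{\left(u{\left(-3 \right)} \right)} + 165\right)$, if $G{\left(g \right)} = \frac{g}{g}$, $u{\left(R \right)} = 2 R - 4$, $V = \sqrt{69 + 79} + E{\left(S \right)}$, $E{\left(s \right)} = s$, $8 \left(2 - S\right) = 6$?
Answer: $\frac{415}{2} + 332 \sqrt{37} \approx 2227.0$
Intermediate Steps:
$S = \frac{5}{4}$ ($S = 2 - \frac{3}{4} = \frac{5}{4} \approx 1.25$)
$V = \frac{5}{4} + 2 \sqrt{37}$ ($V = \sqrt{69 + 79} + \frac{5}{4} = \sqrt{148} + \frac{5}{4} = 2 \sqrt{37} + \frac{5}{4} = \frac{5}{4} + 2 \sqrt{37} \approx 13.416$)
$u{\left(R \right)} = -4 + 2 R$
$G{\left(g \right)} = 1$
$V \left(G{\left(u{\left(-3 \right)} \right)} + 165\right) = \left(\frac{5}{4} + 2 \sqrt{37}\right) \left(1 + 165\right) = \left(\frac{5}{4} + 2 \sqrt{37}\right) 166 = \frac{415}{2} + 332 \sqrt{37}$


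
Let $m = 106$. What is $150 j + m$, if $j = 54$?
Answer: $8206$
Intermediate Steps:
$150 j + m = 150 \cdot 54 + 106 = 8100 + 106 = 8206$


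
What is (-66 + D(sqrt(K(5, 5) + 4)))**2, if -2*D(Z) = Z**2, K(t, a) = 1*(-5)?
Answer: 17161/4 ≈ 4290.3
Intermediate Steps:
K(t, a) = -5
D(Z) = -Z**2/2
(-66 + D(sqrt(K(5, 5) + 4)))**2 = (-66 - (sqrt(-5 + 4))**2/2)**2 = (-66 - (sqrt(-1))**2/2)**2 = (-66 - I**2/2)**2 = (-66 - 1/2*(-1))**2 = (-66 + 1/2)**2 = (-131/2)**2 = 17161/4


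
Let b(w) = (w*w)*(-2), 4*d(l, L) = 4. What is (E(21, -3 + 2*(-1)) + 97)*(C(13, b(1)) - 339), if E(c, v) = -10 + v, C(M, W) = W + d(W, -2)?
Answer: -27880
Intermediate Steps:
d(l, L) = 1 (d(l, L) = (1/4)*4 = 1)
b(w) = -2*w**2 (b(w) = w**2*(-2) = -2*w**2)
C(M, W) = 1 + W (C(M, W) = W + 1 = 1 + W)
(E(21, -3 + 2*(-1)) + 97)*(C(13, b(1)) - 339) = ((-10 + (-3 + 2*(-1))) + 97)*((1 - 2*1**2) - 339) = ((-10 + (-3 - 2)) + 97)*((1 - 2*1) - 339) = ((-10 - 5) + 97)*((1 - 2) - 339) = (-15 + 97)*(-1 - 339) = 82*(-340) = -27880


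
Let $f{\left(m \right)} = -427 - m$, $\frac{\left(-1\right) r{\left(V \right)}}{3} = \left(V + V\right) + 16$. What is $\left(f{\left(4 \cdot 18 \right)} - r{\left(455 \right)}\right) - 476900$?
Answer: $-474621$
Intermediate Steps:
$r{\left(V \right)} = -48 - 6 V$ ($r{\left(V \right)} = - 3 \left(\left(V + V\right) + 16\right) = - 3 \left(2 V + 16\right) = - 3 \left(16 + 2 V\right) = -48 - 6 V$)
$\left(f{\left(4 \cdot 18 \right)} - r{\left(455 \right)}\right) - 476900 = \left(\left(-427 - 4 \cdot 18\right) - \left(-48 - 2730\right)\right) - 476900 = \left(\left(-427 - 72\right) - \left(-48 - 2730\right)\right) - 476900 = \left(\left(-427 - 72\right) - -2778\right) - 476900 = \left(-499 + 2778\right) - 476900 = 2279 - 476900 = -474621$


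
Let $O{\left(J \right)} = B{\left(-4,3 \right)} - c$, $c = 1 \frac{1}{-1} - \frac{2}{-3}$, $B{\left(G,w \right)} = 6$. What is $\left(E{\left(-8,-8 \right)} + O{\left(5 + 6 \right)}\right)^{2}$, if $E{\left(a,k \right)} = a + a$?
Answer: $\frac{841}{9} \approx 93.444$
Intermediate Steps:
$E{\left(a,k \right)} = 2 a$
$c = - \frac{1}{3}$ ($c = 1 \left(-1\right) - - \frac{2}{3} = -1 + \frac{2}{3} = - \frac{1}{3} \approx -0.33333$)
$O{\left(J \right)} = \frac{19}{3}$ ($O{\left(J \right)} = 6 - - \frac{1}{3} = 6 + \frac{1}{3} = \frac{19}{3}$)
$\left(E{\left(-8,-8 \right)} + O{\left(5 + 6 \right)}\right)^{2} = \left(2 \left(-8\right) + \frac{19}{3}\right)^{2} = \left(-16 + \frac{19}{3}\right)^{2} = \left(- \frac{29}{3}\right)^{2} = \frac{841}{9}$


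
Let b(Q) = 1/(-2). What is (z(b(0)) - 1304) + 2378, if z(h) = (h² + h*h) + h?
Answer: 1074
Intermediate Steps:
b(Q) = -½
z(h) = h + 2*h² (z(h) = (h² + h²) + h = 2*h² + h = h + 2*h²)
(z(b(0)) - 1304) + 2378 = (-(1 + 2*(-½))/2 - 1304) + 2378 = (-(1 - 1)/2 - 1304) + 2378 = (-½*0 - 1304) + 2378 = (0 - 1304) + 2378 = -1304 + 2378 = 1074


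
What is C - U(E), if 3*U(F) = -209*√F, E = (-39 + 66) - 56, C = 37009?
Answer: 37009 + 209*I*√29/3 ≈ 37009.0 + 375.17*I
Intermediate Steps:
E = -29 (E = 27 - 56 = -29)
U(F) = -209*√F/3 (U(F) = (-209*√F)/3 = -209*√F/3)
C - U(E) = 37009 - (-209)*√(-29)/3 = 37009 - (-209)*I*√29/3 = 37009 + 209*I*√29/3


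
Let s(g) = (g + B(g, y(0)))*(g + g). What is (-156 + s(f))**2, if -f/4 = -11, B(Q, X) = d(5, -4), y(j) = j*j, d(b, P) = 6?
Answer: 18011536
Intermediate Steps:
y(j) = j**2
B(Q, X) = 6
f = 44 (f = -4*(-11) = 44)
s(g) = 2*g*(6 + g) (s(g) = (g + 6)*(g + g) = (6 + g)*(2*g) = 2*g*(6 + g))
(-156 + s(f))**2 = (-156 + 2*44*(6 + 44))**2 = (-156 + 2*44*50)**2 = (-156 + 4400)**2 = 4244**2 = 18011536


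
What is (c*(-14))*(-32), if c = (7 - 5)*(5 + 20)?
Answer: 22400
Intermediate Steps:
c = 50 (c = 2*25 = 50)
(c*(-14))*(-32) = (50*(-14))*(-32) = -700*(-32) = 22400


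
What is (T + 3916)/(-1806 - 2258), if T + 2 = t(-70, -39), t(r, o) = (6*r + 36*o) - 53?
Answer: -2037/4064 ≈ -0.50123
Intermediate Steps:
t(r, o) = -53 + 6*r + 36*o
T = -1879 (T = -2 + (-53 + 6*(-70) + 36*(-39)) = -2 + (-53 - 420 - 1404) = -2 - 1877 = -1879)
(T + 3916)/(-1806 - 2258) = (-1879 + 3916)/(-1806 - 2258) = 2037/(-4064) = 2037*(-1/4064) = -2037/4064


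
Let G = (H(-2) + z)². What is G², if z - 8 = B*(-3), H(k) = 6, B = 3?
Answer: 625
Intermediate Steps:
z = -1 (z = 8 + 3*(-3) = 8 - 9 = -1)
G = 25 (G = (6 - 1)² = 5² = 25)
G² = 25² = 625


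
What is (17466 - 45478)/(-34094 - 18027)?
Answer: 28012/52121 ≈ 0.53744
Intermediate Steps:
(17466 - 45478)/(-34094 - 18027) = -28012/(-52121) = -28012*(-1/52121) = 28012/52121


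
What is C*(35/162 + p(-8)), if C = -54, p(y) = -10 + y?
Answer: 2881/3 ≈ 960.33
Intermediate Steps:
C*(35/162 + p(-8)) = -54*(35/162 + (-10 - 8)) = -54*(35*(1/162) - 18) = -54*(35/162 - 18) = -54*(-2881/162) = 2881/3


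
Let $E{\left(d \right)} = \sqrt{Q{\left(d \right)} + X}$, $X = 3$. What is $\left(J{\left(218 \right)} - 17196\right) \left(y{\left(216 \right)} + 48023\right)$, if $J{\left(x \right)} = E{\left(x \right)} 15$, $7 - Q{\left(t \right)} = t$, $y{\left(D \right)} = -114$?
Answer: $-823843164 + 2874540 i \sqrt{13} \approx -8.2384 \cdot 10^{8} + 1.0364 \cdot 10^{7} i$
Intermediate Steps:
$Q{\left(t \right)} = 7 - t$
$E{\left(d \right)} = \sqrt{10 - d}$ ($E{\left(d \right)} = \sqrt{\left(7 - d\right) + 3} = \sqrt{10 - d}$)
$J{\left(x \right)} = 15 \sqrt{10 - x}$ ($J{\left(x \right)} = \sqrt{10 - x} 15 = 15 \sqrt{10 - x}$)
$\left(J{\left(218 \right)} - 17196\right) \left(y{\left(216 \right)} + 48023\right) = \left(15 \sqrt{10 - 218} - 17196\right) \left(-114 + 48023\right) = \left(15 \sqrt{10 - 218} - 17196\right) 47909 = \left(15 \sqrt{-208} - 17196\right) 47909 = \left(15 \cdot 4 i \sqrt{13} - 17196\right) 47909 = \left(60 i \sqrt{13} - 17196\right) 47909 = \left(-17196 + 60 i \sqrt{13}\right) 47909 = -823843164 + 2874540 i \sqrt{13}$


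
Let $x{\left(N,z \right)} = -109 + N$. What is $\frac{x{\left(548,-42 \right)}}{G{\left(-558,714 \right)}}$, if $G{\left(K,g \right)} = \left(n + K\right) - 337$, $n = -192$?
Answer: $- \frac{439}{1087} \approx -0.40386$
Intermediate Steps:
$G{\left(K,g \right)} = -529 + K$ ($G{\left(K,g \right)} = \left(-192 + K\right) - 337 = -529 + K$)
$\frac{x{\left(548,-42 \right)}}{G{\left(-558,714 \right)}} = \frac{-109 + 548}{-529 - 558} = \frac{439}{-1087} = 439 \left(- \frac{1}{1087}\right) = - \frac{439}{1087}$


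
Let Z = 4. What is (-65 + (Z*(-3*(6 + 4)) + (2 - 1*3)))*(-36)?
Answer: 6696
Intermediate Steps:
(-65 + (Z*(-3*(6 + 4)) + (2 - 1*3)))*(-36) = (-65 + (4*(-3*(6 + 4)) + (2 - 1*3)))*(-36) = (-65 + (4*(-3*10) + (2 - 3)))*(-36) = (-65 + (4*(-30) - 1))*(-36) = (-65 + (-120 - 1))*(-36) = (-65 - 121)*(-36) = -186*(-36) = 6696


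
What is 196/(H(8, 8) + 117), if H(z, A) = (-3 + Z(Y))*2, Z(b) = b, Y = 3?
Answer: 196/117 ≈ 1.6752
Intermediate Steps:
H(z, A) = 0 (H(z, A) = (-3 + 3)*2 = 0*2 = 0)
196/(H(8, 8) + 117) = 196/(0 + 117) = 196/117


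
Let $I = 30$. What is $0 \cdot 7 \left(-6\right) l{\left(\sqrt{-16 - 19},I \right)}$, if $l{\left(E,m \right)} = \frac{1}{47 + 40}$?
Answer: $0$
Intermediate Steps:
$l{\left(E,m \right)} = \frac{1}{87}$
$0 \cdot 7 \left(-6\right) l{\left(\sqrt{-16 - 19},I \right)} = 0 \cdot 7 \left(-6\right) \frac{1}{87} = 0 \left(-6\right) \frac{1}{87} = 0 \cdot \frac{1}{87} = 0$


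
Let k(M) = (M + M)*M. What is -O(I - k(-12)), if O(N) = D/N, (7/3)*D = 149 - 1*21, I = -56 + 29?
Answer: 128/735 ≈ 0.17415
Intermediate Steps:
k(M) = 2*M² (k(M) = (2*M)*M = 2*M²)
I = -27
D = 384/7 (D = 3*(149 - 1*21)/7 = 3*(149 - 21)/7 = (3/7)*128 = 384/7 ≈ 54.857)
O(N) = 384/(7*N)
-O(I - k(-12)) = -384/(7*(-27 - 2*(-12)²)) = -384/(7*(-27 - 2*144)) = -384/(7*(-27 - 1*288)) = -384/(7*(-27 - 288)) = -384/(7*(-315)) = -384*(-1)/(7*315) = -1*(-128/735) = 128/735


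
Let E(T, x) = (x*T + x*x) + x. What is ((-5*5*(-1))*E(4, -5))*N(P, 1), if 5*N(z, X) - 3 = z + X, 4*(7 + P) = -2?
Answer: 0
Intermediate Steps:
P = -15/2 (P = -7 + (1/4)*(-2) = -7 - 1/2 = -15/2 ≈ -7.5000)
E(T, x) = x + x**2 + T*x (E(T, x) = (T*x + x**2) + x = (x**2 + T*x) + x = x + x**2 + T*x)
N(z, X) = 3/5 + X/5 + z/5 (N(z, X) = 3/5 + (z + X)/5 = 3/5 + (X + z)/5 = 3/5 + (X/5 + z/5) = 3/5 + X/5 + z/5)
((-5*5*(-1))*E(4, -5))*N(P, 1) = ((-5*5*(-1))*(-5*(1 + 4 - 5)))*(3/5 + (1/5)*1 + (1/5)*(-15/2)) = ((-25*(-1))*(-5*0))*(3/5 + 1/5 - 3/2) = (25*0)*(-7/10) = 0*(-7/10) = 0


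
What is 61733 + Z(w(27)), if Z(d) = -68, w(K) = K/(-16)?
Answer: 61665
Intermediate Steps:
w(K) = -K/16 (w(K) = K*(-1/16) = -K/16)
61733 + Z(w(27)) = 61733 - 68 = 61665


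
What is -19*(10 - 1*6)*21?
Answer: -1596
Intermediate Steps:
-19*(10 - 1*6)*21 = -19*(10 - 6)*21 = -19*4*21 = -76*21 = -1596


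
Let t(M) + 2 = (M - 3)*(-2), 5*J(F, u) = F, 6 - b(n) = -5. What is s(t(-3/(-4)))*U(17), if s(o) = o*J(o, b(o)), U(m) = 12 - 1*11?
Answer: 5/4 ≈ 1.2500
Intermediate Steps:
U(m) = 1 (U(m) = 12 - 11 = 1)
b(n) = 11 (b(n) = 6 - 1*(-5) = 6 + 5 = 11)
J(F, u) = F/5
t(M) = 4 - 2*M (t(M) = -2 + (M - 3)*(-2) = -2 + (-3 + M)*(-2) = -2 + (6 - 2*M) = 4 - 2*M)
s(o) = o²/5 (s(o) = o*(o/5) = o²/5)
s(t(-3/(-4)))*U(17) = ((4 - (-6)/(-4))²/5)*1 = ((4 - (-6)*(-1)/4)²/5)*1 = ((4 - 2*¾)²/5)*1 = ((4 - 3/2)²/5)*1 = ((5/2)²/5)*1 = ((⅕)*(25/4))*1 = (5/4)*1 = 5/4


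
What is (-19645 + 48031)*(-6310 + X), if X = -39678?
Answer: -1305415368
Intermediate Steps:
(-19645 + 48031)*(-6310 + X) = (-19645 + 48031)*(-6310 - 39678) = 28386*(-45988) = -1305415368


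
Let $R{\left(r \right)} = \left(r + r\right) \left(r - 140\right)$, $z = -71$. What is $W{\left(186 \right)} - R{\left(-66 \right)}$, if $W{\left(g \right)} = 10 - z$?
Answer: $-27111$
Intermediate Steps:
$W{\left(g \right)} = 81$ ($W{\left(g \right)} = 10 - -71 = 10 + 71 = 81$)
$R{\left(r \right)} = 2 r \left(-140 + r\right)$
$W{\left(186 \right)} - R{\left(-66 \right)} = 81 - 2 \left(-66\right) \left(-140 - 66\right) = 81 - 2 \left(-66\right) \left(-206\right) = 81 - 27192 = -27111$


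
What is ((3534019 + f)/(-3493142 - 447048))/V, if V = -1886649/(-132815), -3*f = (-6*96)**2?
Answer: -90936491401/1486751104662 ≈ -0.061165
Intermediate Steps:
f = -110592 (f = -(-6*96)**2/3 = -1/3*(-576)**2 = -1/3*331776 = -110592)
V = 1886649/132815 (V = -1886649*(-1/132815) = 1886649/132815 ≈ 14.205)
((3534019 + f)/(-3493142 - 447048))/V = ((3534019 - 110592)/(-3493142 - 447048))/(1886649/132815) = (3423427/(-3940190))*(132815/1886649) = (3423427*(-1/3940190))*(132815/1886649) = -3423427/3940190*132815/1886649 = -90936491401/1486751104662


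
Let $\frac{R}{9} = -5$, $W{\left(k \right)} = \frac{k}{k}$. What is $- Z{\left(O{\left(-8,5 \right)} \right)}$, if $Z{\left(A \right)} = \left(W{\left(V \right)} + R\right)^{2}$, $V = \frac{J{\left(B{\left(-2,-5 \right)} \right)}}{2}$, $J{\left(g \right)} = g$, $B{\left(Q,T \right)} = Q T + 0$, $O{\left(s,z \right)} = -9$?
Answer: $-1936$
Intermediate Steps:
$B{\left(Q,T \right)} = Q T$
$V = 5$ ($V = \frac{\left(-2\right) \left(-5\right)}{2} = 10 \cdot \frac{1}{2} = 5$)
$W{\left(k \right)} = 1$
$R = -45$ ($R = 9 \left(-5\right) = -45$)
$Z{\left(A \right)} = 1936$ ($Z{\left(A \right)} = \left(1 - 45\right)^{2} = \left(-44\right)^{2} = 1936$)
$- Z{\left(O{\left(-8,5 \right)} \right)} = \left(-1\right) 1936 = -1936$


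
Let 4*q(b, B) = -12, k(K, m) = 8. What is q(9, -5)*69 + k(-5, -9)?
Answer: -199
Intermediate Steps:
q(b, B) = -3 (q(b, B) = (1/4)*(-12) = -3)
q(9, -5)*69 + k(-5, -9) = -3*69 + 8 = -207 + 8 = -199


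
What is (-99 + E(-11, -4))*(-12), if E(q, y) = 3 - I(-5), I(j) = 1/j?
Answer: 5748/5 ≈ 1149.6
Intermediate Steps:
I(j) = 1/j
E(q, y) = 16/5 (E(q, y) = 3 - 1/(-5) = 3 - 1*(-⅕) = 3 + ⅕ = 16/5)
(-99 + E(-11, -4))*(-12) = (-99 + 16/5)*(-12) = -479/5*(-12) = 5748/5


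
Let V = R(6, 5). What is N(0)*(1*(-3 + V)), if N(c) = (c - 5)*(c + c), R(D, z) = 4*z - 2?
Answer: 0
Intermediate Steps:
R(D, z) = -2 + 4*z
V = 18 (V = -2 + 4*5 = -2 + 20 = 18)
N(c) = 2*c*(-5 + c) (N(c) = (-5 + c)*(2*c) = 2*c*(-5 + c))
N(0)*(1*(-3 + V)) = (2*0*(-5 + 0))*(1*(-3 + 18)) = (2*0*(-5))*(1*15) = 0*15 = 0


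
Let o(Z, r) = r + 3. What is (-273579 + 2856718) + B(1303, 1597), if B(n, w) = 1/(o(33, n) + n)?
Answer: 6739409652/2609 ≈ 2.5831e+6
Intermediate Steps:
o(Z, r) = 3 + r
B(n, w) = 1/(3 + 2*n) (B(n, w) = 1/((3 + n) + n) = 1/(3 + 2*n))
(-273579 + 2856718) + B(1303, 1597) = (-273579 + 2856718) + 1/(3 + 2*1303) = 2583139 + 1/(3 + 2606) = 2583139 + 1/2609 = 6739409652/2609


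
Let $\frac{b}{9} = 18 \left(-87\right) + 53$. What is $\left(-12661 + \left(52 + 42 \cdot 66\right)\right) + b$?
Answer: $-23454$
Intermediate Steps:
$b = -13617$ ($b = 9 \left(18 \left(-87\right) + 53\right) = 9 \left(-1566 + 53\right) = 9 \left(-1513\right) = -13617$)
$\left(-12661 + \left(52 + 42 \cdot 66\right)\right) + b = \left(-12661 + \left(52 + 42 \cdot 66\right)\right) - 13617 = \left(-12661 + \left(52 + 2772\right)\right) - 13617 = \left(-12661 + 2824\right) - 13617 = -9837 - 13617 = -23454$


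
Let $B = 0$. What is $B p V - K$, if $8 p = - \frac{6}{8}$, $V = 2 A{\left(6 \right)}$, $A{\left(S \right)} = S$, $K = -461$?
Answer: $461$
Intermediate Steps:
$V = 12$ ($V = 2 \cdot 6 = 12$)
$p = - \frac{3}{32}$ ($p = \frac{\left(-6\right) \frac{1}{8}}{8} = \frac{1}{8} \left(- \frac{3}{4}\right) = - \frac{3}{32} \approx -0.09375$)
$B p V - K = 0 \left(- \frac{3}{32}\right) 12 - -461 = 0 \cdot 12 + 461 = 0 + 461 = 461$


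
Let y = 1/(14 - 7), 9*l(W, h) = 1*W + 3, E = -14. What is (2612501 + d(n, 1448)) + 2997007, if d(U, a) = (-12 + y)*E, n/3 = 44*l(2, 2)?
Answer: 5609674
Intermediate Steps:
l(W, h) = ⅓ + W/9 (l(W, h) = (1*W + 3)/9 = (W + 3)/9 = (3 + W)/9 = ⅓ + W/9)
n = 220/3 (n = 3*(44*(⅓ + (⅑)*2)) = 3*(44*(⅓ + 2/9)) = 3*(44*(5/9)) = 3*(220/9) = 220/3 ≈ 73.333)
y = ⅐ (y = 1/7 = ⅐ ≈ 0.14286)
d(U, a) = 166 (d(U, a) = (-12 + ⅐)*(-14) = -83/7*(-14) = 166)
(2612501 + d(n, 1448)) + 2997007 = (2612501 + 166) + 2997007 = 2612667 + 2997007 = 5609674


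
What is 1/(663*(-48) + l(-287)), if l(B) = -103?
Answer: -1/31927 ≈ -3.1321e-5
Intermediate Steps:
1/(663*(-48) + l(-287)) = 1/(663*(-48) - 103) = 1/(-31824 - 103) = 1/(-31927) = -1/31927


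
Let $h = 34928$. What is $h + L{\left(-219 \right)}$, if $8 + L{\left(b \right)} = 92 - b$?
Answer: $35231$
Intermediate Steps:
$L{\left(b \right)} = 84 - b$ ($L{\left(b \right)} = -8 - \left(-92 + b\right) = 84 - b$)
$h + L{\left(-219 \right)} = 34928 + \left(84 - -219\right) = 34928 + \left(84 + 219\right) = 34928 + 303 = 35231$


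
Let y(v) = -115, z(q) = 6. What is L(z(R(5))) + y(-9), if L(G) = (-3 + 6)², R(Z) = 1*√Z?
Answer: -106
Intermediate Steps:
R(Z) = √Z
L(G) = 9 (L(G) = 3² = 9)
L(z(R(5))) + y(-9) = 9 - 115 = -106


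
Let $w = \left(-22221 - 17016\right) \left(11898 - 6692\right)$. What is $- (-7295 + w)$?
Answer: $204275117$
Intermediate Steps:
$w = -204267822$ ($w = \left(-39237\right) 5206 = -204267822$)
$- (-7295 + w) = - (-7295 - 204267822) = \left(-1\right) \left(-204275117\right) = 204275117$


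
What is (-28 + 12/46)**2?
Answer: 407044/529 ≈ 769.46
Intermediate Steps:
(-28 + 12/46)**2 = (-28 + 12*(1/46))**2 = (-28 + 6/23)**2 = (-638/23)**2 = 407044/529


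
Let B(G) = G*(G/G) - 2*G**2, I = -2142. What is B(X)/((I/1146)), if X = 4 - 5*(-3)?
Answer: 134273/357 ≈ 376.11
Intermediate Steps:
X = 19 (X = 4 + 15 = 19)
B(G) = G - 2*G**2 (B(G) = G*1 - 2*G**2 = G - 2*G**2)
B(X)/((I/1146)) = (19*(1 - 2*19))/((-2142/1146)) = (19*(1 - 38))/((-2142*1/1146)) = (19*(-37))/(-357/191) = -703*(-191/357) = 134273/357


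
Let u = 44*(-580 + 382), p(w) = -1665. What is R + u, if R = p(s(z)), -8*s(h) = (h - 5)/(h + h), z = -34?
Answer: -10377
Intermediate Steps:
s(h) = -(-5 + h)/(16*h) (s(h) = -(h - 5)/(8*(h + h)) = -(-5 + h)/(8*(2*h)) = -(-5 + h)*1/(2*h)/8 = -(-5 + h)/(16*h))
u = -8712 (u = 44*(-198) = -8712)
R = -1665
R + u = -1665 - 8712 = -10377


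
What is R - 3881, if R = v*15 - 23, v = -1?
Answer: -3919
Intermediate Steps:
R = -38 (R = -1*15 - 23 = -15 - 23 = -38)
R - 3881 = -38 - 3881 = -3919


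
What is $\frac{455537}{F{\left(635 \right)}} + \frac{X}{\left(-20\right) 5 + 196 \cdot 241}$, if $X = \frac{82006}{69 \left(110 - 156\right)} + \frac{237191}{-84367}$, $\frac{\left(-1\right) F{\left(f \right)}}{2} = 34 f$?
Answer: $- \frac{359385828652529371}{34063942363104240} \approx -10.55$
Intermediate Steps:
$F{\left(f \right)} = - 68 f$ ($F{\left(f \right)} = - 2 \cdot 34 f = - 68 f$)
$X = - \frac{3835722218}{133890429}$ ($X = \frac{82006}{69 \left(-46\right)} + 237191 \left(- \frac{1}{84367}\right) = \frac{82006}{-3174} - \frac{237191}{84367} = 82006 \left(- \frac{1}{3174}\right) - \frac{237191}{84367} = - \frac{41003}{1587} - \frac{237191}{84367} = - \frac{3835722218}{133890429} \approx -28.648$)
$\frac{455537}{F{\left(635 \right)}} + \frac{X}{\left(-20\right) 5 + 196 \cdot 241} = \frac{455537}{\left(-68\right) 635} - \frac{3835722218}{133890429 \left(\left(-20\right) 5 + 196 \cdot 241\right)} = \frac{455537}{-43180} - \frac{3835722218}{133890429 \left(-100 + 47236\right)} = 455537 \left(- \frac{1}{43180}\right) - \frac{3835722218}{133890429 \cdot 47136} = - \frac{455537}{43180} - \frac{1917861109}{3155529630672} = - \frac{359385828652529371}{34063942363104240}$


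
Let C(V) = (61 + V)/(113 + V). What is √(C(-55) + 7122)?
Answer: 3*√665521/29 ≈ 84.393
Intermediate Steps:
C(V) = (61 + V)/(113 + V)
√(C(-55) + 7122) = √((61 - 55)/(113 - 55) + 7122) = √(6/58 + 7122) = √((1/58)*6 + 7122) = √(3/29 + 7122) = √(206541/29) = 3*√665521/29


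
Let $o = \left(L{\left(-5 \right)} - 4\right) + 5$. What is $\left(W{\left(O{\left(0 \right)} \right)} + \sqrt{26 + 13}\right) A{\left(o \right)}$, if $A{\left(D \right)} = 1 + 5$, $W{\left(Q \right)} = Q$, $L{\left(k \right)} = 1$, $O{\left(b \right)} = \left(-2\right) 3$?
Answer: $-36 + 6 \sqrt{39} \approx 1.47$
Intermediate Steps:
$O{\left(b \right)} = -6$
$o = 2$ ($o = \left(1 - 4\right) + 5 = -3 + 5 = 2$)
$A{\left(D \right)} = 6$
$\left(W{\left(O{\left(0 \right)} \right)} + \sqrt{26 + 13}\right) A{\left(o \right)} = \left(-6 + \sqrt{26 + 13}\right) 6 = \left(-6 + \sqrt{39}\right) 6 = -36 + 6 \sqrt{39}$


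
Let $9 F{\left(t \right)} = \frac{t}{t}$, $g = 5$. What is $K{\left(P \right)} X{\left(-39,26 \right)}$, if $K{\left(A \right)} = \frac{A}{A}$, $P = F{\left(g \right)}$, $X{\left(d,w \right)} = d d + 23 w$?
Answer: $2119$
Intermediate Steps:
$X{\left(d,w \right)} = d^{2} + 23 w$
$F{\left(t \right)} = \frac{1}{9}$ ($F{\left(t \right)} = \frac{t \frac{1}{t}}{9} = \frac{1}{9} \cdot 1 = \frac{1}{9}$)
$P = \frac{1}{9} \approx 0.11111$
$K{\left(A \right)} = 1$
$K{\left(P \right)} X{\left(-39,26 \right)} = 1 \left(\left(-39\right)^{2} + 23 \cdot 26\right) = 1 \left(1521 + 598\right) = 1 \cdot 2119 = 2119$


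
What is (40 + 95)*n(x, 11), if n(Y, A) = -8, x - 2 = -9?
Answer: -1080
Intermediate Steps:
x = -7 (x = 2 - 9 = -7)
(40 + 95)*n(x, 11) = (40 + 95)*(-8) = 135*(-8) = -1080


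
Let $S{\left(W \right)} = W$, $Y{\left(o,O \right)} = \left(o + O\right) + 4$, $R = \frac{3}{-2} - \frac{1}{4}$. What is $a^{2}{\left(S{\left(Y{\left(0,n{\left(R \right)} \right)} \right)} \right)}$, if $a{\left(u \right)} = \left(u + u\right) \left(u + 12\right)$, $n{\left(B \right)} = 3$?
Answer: $70756$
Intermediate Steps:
$R = - \frac{7}{4}$ ($R = 3 \left(- \frac{1}{2}\right) - \frac{1}{4} = - \frac{3}{2} - \frac{1}{4} = - \frac{7}{4} \approx -1.75$)
$Y{\left(o,O \right)} = 4 + O + o$ ($Y{\left(o,O \right)} = \left(O + o\right) + 4 = 4 + O + o$)
$a{\left(u \right)} = 2 u \left(12 + u\right)$
$a^{2}{\left(S{\left(Y{\left(0,n{\left(R \right)} \right)} \right)} \right)} = \left(2 \left(4 + 3 + 0\right) \left(12 + \left(4 + 3 + 0\right)\right)\right)^{2} = \left(2 \cdot 7 \left(12 + 7\right)\right)^{2} = \left(2 \cdot 7 \cdot 19\right)^{2} = 266^{2} = 70756$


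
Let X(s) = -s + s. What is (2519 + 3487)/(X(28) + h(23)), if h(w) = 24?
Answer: 1001/4 ≈ 250.25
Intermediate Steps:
X(s) = 0
(2519 + 3487)/(X(28) + h(23)) = (2519 + 3487)/(0 + 24) = 6006/24 = 6006*(1/24) = 1001/4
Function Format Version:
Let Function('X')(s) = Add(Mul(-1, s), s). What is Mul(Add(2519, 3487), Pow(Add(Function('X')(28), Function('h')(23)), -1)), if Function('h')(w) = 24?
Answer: Rational(1001, 4) ≈ 250.25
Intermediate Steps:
Function('X')(s) = 0
Mul(Add(2519, 3487), Pow(Add(Function('X')(28), Function('h')(23)), -1)) = Mul(Add(2519, 3487), Pow(Add(0, 24), -1)) = Mul(6006, Pow(24, -1)) = Mul(6006, Rational(1, 24)) = Rational(1001, 4)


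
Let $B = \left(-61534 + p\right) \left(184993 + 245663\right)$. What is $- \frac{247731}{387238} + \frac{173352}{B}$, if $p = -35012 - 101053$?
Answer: $- \frac{439193340190705}{686518074494264} \approx -0.63974$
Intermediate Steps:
$p = -136065$ ($p = -35012 - 101053 = -136065$)
$B = -85097194944$ ($B = \left(-61534 - 136065\right) \left(184993 + 245663\right) = \left(-197599\right) 430656 = -85097194944$)
$- \frac{247731}{387238} + \frac{173352}{B} = - \frac{247731}{387238} + \frac{173352}{-85097194944} = \left(-247731\right) \frac{1}{387238} + 173352 \left(- \frac{1}{85097194944}\right) = - \frac{247731}{387238} - \frac{7223}{3545716456} = - \frac{439193340190705}{686518074494264}$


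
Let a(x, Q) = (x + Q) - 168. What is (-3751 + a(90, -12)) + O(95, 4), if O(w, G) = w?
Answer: -3746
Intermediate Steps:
a(x, Q) = -168 + Q + x (a(x, Q) = (Q + x) - 168 = -168 + Q + x)
(-3751 + a(90, -12)) + O(95, 4) = (-3751 + (-168 - 12 + 90)) + 95 = (-3751 - 90) + 95 = -3841 + 95 = -3746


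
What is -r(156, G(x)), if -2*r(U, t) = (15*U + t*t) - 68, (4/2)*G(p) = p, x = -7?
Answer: 9137/8 ≈ 1142.1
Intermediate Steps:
G(p) = p/2
r(U, t) = 34 - 15*U/2 - t**2/2 (r(U, t) = -((15*U + t*t) - 68)/2 = -((15*U + t**2) - 68)/2 = -((t**2 + 15*U) - 68)/2 = -(-68 + t**2 + 15*U)/2 = 34 - 15*U/2 - t**2/2)
-r(156, G(x)) = -(34 - 15/2*156 - ((1/2)*(-7))**2/2) = -(34 - 1170 - (-7/2)**2/2) = -(34 - 1170 - 1/2*49/4) = -(34 - 1170 - 49/8) = -1*(-9137/8) = 9137/8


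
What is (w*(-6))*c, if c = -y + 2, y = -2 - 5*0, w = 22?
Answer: -528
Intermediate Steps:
y = -2 (y = -2 + 0 = -2)
c = 4 (c = -1*(-2) + 2 = 2 + 2 = 4)
(w*(-6))*c = (22*(-6))*4 = -132*4 = -528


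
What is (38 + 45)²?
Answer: 6889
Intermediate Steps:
(38 + 45)² = 83² = 6889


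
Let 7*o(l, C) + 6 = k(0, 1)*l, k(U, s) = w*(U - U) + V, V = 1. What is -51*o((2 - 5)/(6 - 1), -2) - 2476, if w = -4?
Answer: -84977/35 ≈ -2427.9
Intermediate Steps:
k(U, s) = 1 (k(U, s) = -4*(U - U) + 1 = -4*0 + 1 = 0 + 1 = 1)
o(l, C) = -6/7 + l/7 (o(l, C) = -6/7 + (1*l)/7 = -6/7 + l/7)
-51*o((2 - 5)/(6 - 1), -2) - 2476 = -51*(-6/7 + ((2 - 5)/(6 - 1))/7) - 2476 = -51*(-6/7 + (-3/5)/7) - 2476 = -51*(-6/7 + (-3*⅕)/7) - 2476 = -51*(-6/7 + (⅐)*(-⅗)) - 2476 = -51*(-6/7 - 3/35) - 2476 = -51*(-33/35) - 2476 = 1683/35 - 2476 = -84977/35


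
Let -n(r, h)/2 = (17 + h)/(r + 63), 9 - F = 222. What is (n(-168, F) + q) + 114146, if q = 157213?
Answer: 4070329/15 ≈ 2.7136e+5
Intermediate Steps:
F = -213 (F = 9 - 1*222 = 9 - 222 = -213)
n(r, h) = -2*(17 + h)/(63 + r) (n(r, h) = -2*(17 + h)/(r + 63) = -2*(17 + h)/(63 + r))
(n(-168, F) + q) + 114146 = (2*(-17 - 1*(-213))/(63 - 168) + 157213) + 114146 = (2*(-17 + 213)/(-105) + 157213) + 114146 = (2*(-1/105)*196 + 157213) + 114146 = (-56/15 + 157213) + 114146 = 2358139/15 + 114146 = 4070329/15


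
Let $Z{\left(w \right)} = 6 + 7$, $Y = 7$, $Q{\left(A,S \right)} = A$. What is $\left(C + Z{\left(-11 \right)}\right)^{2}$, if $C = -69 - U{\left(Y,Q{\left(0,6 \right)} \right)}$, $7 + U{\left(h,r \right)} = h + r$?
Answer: $3136$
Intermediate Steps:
$U{\left(h,r \right)} = -7 + h + r$ ($U{\left(h,r \right)} = -7 + \left(h + r\right) = -7 + h + r$)
$Z{\left(w \right)} = 13$
$C = -69$ ($C = -69 - \left(-7 + 7 + 0\right) = -69 - 0 = -69 + 0 = -69$)
$\left(C + Z{\left(-11 \right)}\right)^{2} = \left(-69 + 13\right)^{2} = \left(-56\right)^{2} = 3136$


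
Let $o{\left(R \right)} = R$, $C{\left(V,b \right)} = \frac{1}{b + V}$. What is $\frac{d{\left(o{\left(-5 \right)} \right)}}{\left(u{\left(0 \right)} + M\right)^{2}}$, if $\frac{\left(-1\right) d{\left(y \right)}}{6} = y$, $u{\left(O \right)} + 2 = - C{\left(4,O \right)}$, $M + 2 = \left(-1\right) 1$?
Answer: $\frac{160}{147} \approx 1.0884$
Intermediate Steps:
$C{\left(V,b \right)} = \frac{1}{V + b}$
$M = -3$ ($M = -2 - 1 = -3$)
$u{\left(O \right)} = -2 - \frac{1}{4 + O}$
$d{\left(y \right)} = - 6 y$
$\frac{d{\left(o{\left(-5 \right)} \right)}}{\left(u{\left(0 \right)} + M\right)^{2}} = \frac{\left(-6\right) \left(-5\right)}{\left(\frac{-9 - 0}{4 + 0} - 3\right)^{2}} = \frac{30}{\left(\frac{-9 + 0}{4} - 3\right)^{2}} = \frac{30}{\left(\frac{1}{4} \left(-9\right) - 3\right)^{2}} = \frac{30}{\left(- \frac{9}{4} - 3\right)^{2}} = \frac{30}{\left(- \frac{21}{4}\right)^{2}} = \frac{30}{\frac{441}{16}} = 30 \cdot \frac{16}{441} = \frac{160}{147}$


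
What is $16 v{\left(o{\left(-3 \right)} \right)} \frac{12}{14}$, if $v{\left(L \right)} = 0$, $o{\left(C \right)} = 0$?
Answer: $0$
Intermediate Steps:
$16 v{\left(o{\left(-3 \right)} \right)} \frac{12}{14} = 16 \cdot 0 \cdot \frac{12}{14} = 0 \cdot 12 \cdot \frac{1}{14} = 0 \cdot \frac{6}{7} = 0$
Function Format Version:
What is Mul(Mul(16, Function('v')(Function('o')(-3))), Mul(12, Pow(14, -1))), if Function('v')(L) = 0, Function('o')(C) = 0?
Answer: 0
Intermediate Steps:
Mul(Mul(16, Function('v')(Function('o')(-3))), Mul(12, Pow(14, -1))) = Mul(Mul(16, 0), Mul(12, Pow(14, -1))) = Mul(0, Mul(12, Rational(1, 14))) = Mul(0, Rational(6, 7)) = 0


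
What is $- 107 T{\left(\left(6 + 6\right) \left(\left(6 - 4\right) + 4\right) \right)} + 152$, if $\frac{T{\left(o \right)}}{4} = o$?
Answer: $-30664$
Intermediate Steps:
$T{\left(o \right)} = 4 o$
$- 107 T{\left(\left(6 + 6\right) \left(\left(6 - 4\right) + 4\right) \right)} + 152 = - 107 \cdot 4 \left(6 + 6\right) \left(\left(6 - 4\right) + 4\right) + 152 = - 107 \cdot 4 \cdot 12 \left(\left(6 - 4\right) + 4\right) + 152 = - 107 \cdot 4 \cdot 12 \left(2 + 4\right) + 152 = - 107 \cdot 4 \cdot 12 \cdot 6 + 152 = - 107 \cdot 4 \cdot 72 + 152 = \left(-107\right) 288 + 152 = -30816 + 152 = -30664$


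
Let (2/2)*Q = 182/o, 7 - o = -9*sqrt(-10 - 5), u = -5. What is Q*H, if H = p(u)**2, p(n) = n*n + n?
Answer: 31850/79 - 40950*I*sqrt(15)/79 ≈ 403.16 - 2007.6*I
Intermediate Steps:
p(n) = n + n**2 (p(n) = n**2 + n = n + n**2)
o = 7 + 9*I*sqrt(15) (o = 7 - (-9)*sqrt(-10 - 5) = 7 - (-9)*sqrt(-15) = 7 - (-9)*I*sqrt(15) = 7 + 9*I*sqrt(15) ≈ 7.0 + 34.857*I)
Q = 182/(7 + 9*I*sqrt(15)) ≈ 1.0079 - 5.0189*I
H = 400 (H = (-5*(1 - 5))**2 = (-5*(-4))**2 = 20**2 = 400)
Q*H = (637/632 - 819*I*sqrt(15)/632)*400 = 31850/79 - 40950*I*sqrt(15)/79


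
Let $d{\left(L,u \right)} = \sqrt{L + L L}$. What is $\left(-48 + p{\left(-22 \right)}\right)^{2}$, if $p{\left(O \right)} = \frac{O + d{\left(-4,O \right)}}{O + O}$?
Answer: $\frac{\left(1045 + \sqrt{3}\right)^{2}}{484} \approx 2263.7$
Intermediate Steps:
$d{\left(L,u \right)} = \sqrt{L + L^{2}}$
$p{\left(O \right)} = \frac{O + 2 \sqrt{3}}{2 O}$ ($p{\left(O \right)} = \frac{O + \sqrt{- 4 \left(1 - 4\right)}}{O + O} = \frac{O + \sqrt{\left(-4\right) \left(-3\right)}}{2 O} = \left(O + \sqrt{12}\right) \frac{1}{2 O} = \left(O + 2 \sqrt{3}\right) \frac{1}{2 O} = \frac{O + 2 \sqrt{3}}{2 O}$)
$\left(-48 + p{\left(-22 \right)}\right)^{2} = \left(-48 + \frac{\sqrt{3} + \frac{1}{2} \left(-22\right)}{-22}\right)^{2} = \left(-48 - \frac{\sqrt{3} - 11}{22}\right)^{2} = \left(-48 - \frac{-11 + \sqrt{3}}{22}\right)^{2} = \left(-48 + \left(\frac{1}{2} - \frac{\sqrt{3}}{22}\right)\right)^{2} = \left(- \frac{95}{2} - \frac{\sqrt{3}}{22}\right)^{2}$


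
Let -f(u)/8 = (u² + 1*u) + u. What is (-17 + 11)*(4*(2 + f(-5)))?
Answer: 2832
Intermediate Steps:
f(u) = -16*u - 8*u² (f(u) = -8*((u² + 1*u) + u) = -8*((u² + u) + u) = -8*((u + u²) + u) = -8*(u² + 2*u) = -16*u - 8*u²)
(-17 + 11)*(4*(2 + f(-5))) = (-17 + 11)*(4*(2 - 8*(-5)*(2 - 5))) = -24*(2 - 8*(-5)*(-3)) = -24*(2 - 120) = -24*(-118) = -6*(-472) = 2832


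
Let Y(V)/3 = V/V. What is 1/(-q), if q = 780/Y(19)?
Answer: -1/260 ≈ -0.0038462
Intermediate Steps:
Y(V) = 3 (Y(V) = 3*(V/V) = 3*1 = 3)
q = 260 (q = 780/3 = 780*(⅓) = 260)
1/(-q) = 1/(-1*260) = 1/(-260) = -1/260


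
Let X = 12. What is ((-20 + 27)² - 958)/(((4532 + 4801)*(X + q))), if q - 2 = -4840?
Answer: 101/5004562 ≈ 2.0182e-5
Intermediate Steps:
q = -4838 (q = 2 - 4840 = -4838)
((-20 + 27)² - 958)/(((4532 + 4801)*(X + q))) = ((-20 + 27)² - 958)/(((4532 + 4801)*(12 - 4838))) = (7² - 958)/((9333*(-4826))) = (49 - 958)/(-45041058) = -909*(-1/45041058) = 101/5004562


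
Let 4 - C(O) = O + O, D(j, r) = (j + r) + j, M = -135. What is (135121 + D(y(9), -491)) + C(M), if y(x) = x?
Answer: 134922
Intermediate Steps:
D(j, r) = r + 2*j
C(O) = 4 - 2*O (C(O) = 4 - (O + O) = 4 - 2*O)
(135121 + D(y(9), -491)) + C(M) = (135121 + (-491 + 2*9)) + (4 - 2*(-135)) = (135121 + (-491 + 18)) + (4 + 270) = (135121 - 473) + 274 = 134648 + 274 = 134922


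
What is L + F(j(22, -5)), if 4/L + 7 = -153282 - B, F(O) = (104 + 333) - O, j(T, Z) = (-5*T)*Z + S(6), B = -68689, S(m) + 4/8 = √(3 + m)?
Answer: -1221413/10575 ≈ -115.50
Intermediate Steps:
S(m) = -½ + √(3 + m)
j(T, Z) = 5/2 - 5*T*Z (j(T, Z) = (-5*T)*Z + (-½ + √(3 + 6)) = -5*T*Z + (-½ + √9) = -5*T*Z + (-½ + 3) = -5*T*Z + 5/2 = 5/2 - 5*T*Z)
F(O) = 437 - O
L = -1/21150 (L = 4/(-7 + (-153282 - 1*(-68689))) = 4/(-7 + (-153282 + 68689)) = 4/(-7 - 84593) = 4/(-84600) = 4*(-1/84600) = -1/21150 ≈ -4.7281e-5)
L + F(j(22, -5)) = -1/21150 + (437 - (5/2 - 5*22*(-5))) = -1/21150 + (437 - (5/2 + 550)) = -1/21150 + (437 - 1*1105/2) = -1/21150 + (437 - 1105/2) = -1/21150 - 231/2 = -1221413/10575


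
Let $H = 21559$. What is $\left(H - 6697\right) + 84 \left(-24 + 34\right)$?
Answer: $15702$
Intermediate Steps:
$\left(H - 6697\right) + 84 \left(-24 + 34\right) = \left(21559 - 6697\right) + 84 \left(-24 + 34\right) = 14862 + 84 \cdot 10 = 14862 + 840 = 15702$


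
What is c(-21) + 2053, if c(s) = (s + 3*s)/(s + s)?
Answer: 2055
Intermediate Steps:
c(s) = 2 (c(s) = (4*s)/((2*s)) = (4*s)*(1/(2*s)) = 2)
c(-21) + 2053 = 2 + 2053 = 2055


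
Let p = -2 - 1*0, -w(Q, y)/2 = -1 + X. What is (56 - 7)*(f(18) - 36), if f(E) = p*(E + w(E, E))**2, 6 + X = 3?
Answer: -68012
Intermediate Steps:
X = -3 (X = -6 + 3 = -3)
w(Q, y) = 8 (w(Q, y) = -2*(-1 - 3) = -2*(-4) = 8)
p = -2 (p = -2 + 0 = -2)
f(E) = -2*(8 + E)**2 (f(E) = -2*(E + 8)**2 = -2*(8 + E)**2)
(56 - 7)*(f(18) - 36) = (56 - 7)*(-2*(8 + 18)**2 - 36) = 49*(-2*26**2 - 36) = 49*(-2*676 - 36) = 49*(-1352 - 36) = 49*(-1388) = -68012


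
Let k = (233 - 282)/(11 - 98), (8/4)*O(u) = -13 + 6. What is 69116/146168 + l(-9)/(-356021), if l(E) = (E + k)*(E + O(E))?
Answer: 534861483883/1131845586234 ≈ 0.47256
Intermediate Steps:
O(u) = -7/2 (O(u) = (-13 + 6)/2 = (½)*(-7) = -7/2)
k = 49/87 (k = -49/(-87) = -49*(-1/87) = 49/87 ≈ 0.56322)
l(E) = (-7/2 + E)*(49/87 + E) (l(E) = (E + 49/87)*(E - 7/2) = (49/87 + E)*(-7/2 + E) = (-7/2 + E)*(49/87 + E))
69116/146168 + l(-9)/(-356021) = 69116/146168 + (-343/174 + (-9)² - 511/174*(-9))/(-356021) = 69116*(1/146168) + (-343/174 + 81 + 1533/58)*(-1/356021) = 17279/36542 + (9175/87)*(-1/356021) = 17279/36542 - 9175/30973827 = 534861483883/1131845586234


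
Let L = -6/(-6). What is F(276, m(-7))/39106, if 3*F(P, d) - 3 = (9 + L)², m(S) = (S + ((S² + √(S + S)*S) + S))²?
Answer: 103/117318 ≈ 0.00087796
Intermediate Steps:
L = 1 (L = -6*(-⅙) = 1)
m(S) = (S² + 2*S + √2*S^(3/2))² (m(S) = (S + ((S² + √(2*S)*S) + S))² = (S + ((S² + (√2*√S)*S) + S))² = (S + ((S² + √2*S^(3/2)) + S))² = (S + (S + S² + √2*S^(3/2)))² = (S² + 2*S + √2*S^(3/2))²)
F(P, d) = 103/3 (F(P, d) = 1 + (9 + 1)²/3 = 1 + (⅓)*10² = 1 + (⅓)*100 = 1 + 100/3 = 103/3)
F(276, m(-7))/39106 = (103/3)/39106 = (103/3)*(1/39106) = 103/117318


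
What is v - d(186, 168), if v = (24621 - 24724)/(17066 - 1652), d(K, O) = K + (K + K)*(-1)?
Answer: 2866901/15414 ≈ 185.99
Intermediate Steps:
d(K, O) = -K (d(K, O) = K + (2*K)*(-1) = K - 2*K = -K)
v = -103/15414 ≈ -0.0066822
v - d(186, 168) = -103/15414 - (-1)*186 = -103/15414 - 1*(-186) = -103/15414 + 186 = 2866901/15414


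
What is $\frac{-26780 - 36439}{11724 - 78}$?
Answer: $- \frac{21073}{3882} \approx -5.4284$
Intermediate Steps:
$\frac{-26780 - 36439}{11724 - 78} = - \frac{63219}{11646} = \left(-63219\right) \frac{1}{11646} = - \frac{21073}{3882}$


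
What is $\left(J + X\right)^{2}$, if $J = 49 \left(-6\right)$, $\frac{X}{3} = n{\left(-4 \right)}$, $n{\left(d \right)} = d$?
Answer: $93636$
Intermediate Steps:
$X = -12$ ($X = 3 \left(-4\right) = -12$)
$J = -294$
$\left(J + X\right)^{2} = \left(-294 - 12\right)^{2} = \left(-306\right)^{2} = 93636$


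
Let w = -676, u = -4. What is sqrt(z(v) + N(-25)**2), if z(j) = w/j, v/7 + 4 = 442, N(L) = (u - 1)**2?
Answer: sqrt(1468287471)/1533 ≈ 24.996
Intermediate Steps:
N(L) = 25 (N(L) = (-4 - 1)**2 = (-5)**2 = 25)
v = 3066 (v = -28 + 7*442 = -28 + 3094 = 3066)
z(j) = -676/j
sqrt(z(v) + N(-25)**2) = sqrt(-676/3066 + 25**2) = sqrt(-676*1/3066 + 625) = sqrt(-338/1533 + 625) = sqrt(957787/1533) = sqrt(1468287471)/1533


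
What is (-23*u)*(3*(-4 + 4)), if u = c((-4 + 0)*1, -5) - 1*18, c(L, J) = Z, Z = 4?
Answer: 0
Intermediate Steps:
c(L, J) = 4
u = -14 (u = 4 - 1*18 = 4 - 18 = -14)
(-23*u)*(3*(-4 + 4)) = (-23*(-14))*(3*(-4 + 4)) = 322*(3*0) = 322*0 = 0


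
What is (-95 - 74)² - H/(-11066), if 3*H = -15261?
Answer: 316050939/11066 ≈ 28561.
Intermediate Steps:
H = -5087 (H = (⅓)*(-15261) = -5087)
(-95 - 74)² - H/(-11066) = (-95 - 74)² - (-5087)/(-11066) = (-169)² - (-5087)*(-1)/11066 = 28561 - 1*5087/11066 = 28561 - 5087/11066 = 316050939/11066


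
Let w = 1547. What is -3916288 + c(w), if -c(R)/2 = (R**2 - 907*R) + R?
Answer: -5899542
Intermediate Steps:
c(R) = -2*R**2 + 1812*R (c(R) = -2*((R**2 - 907*R) + R) = -2*(R**2 - 906*R) = -2*R**2 + 1812*R)
-3916288 + c(w) = -3916288 + 2*1547*(906 - 1*1547) = -3916288 + 2*1547*(906 - 1547) = -3916288 + 2*1547*(-641) = -3916288 - 1983254 = -5899542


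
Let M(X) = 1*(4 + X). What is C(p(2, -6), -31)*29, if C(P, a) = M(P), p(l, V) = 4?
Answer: 232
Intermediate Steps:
M(X) = 4 + X
C(P, a) = 4 + P
C(p(2, -6), -31)*29 = (4 + 4)*29 = 8*29 = 232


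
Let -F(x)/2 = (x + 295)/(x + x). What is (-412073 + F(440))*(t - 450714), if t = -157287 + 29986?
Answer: 20960309976565/88 ≈ 2.3819e+11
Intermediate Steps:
t = -127301
F(x) = -(295 + x)/x (F(x) = -2*(x + 295)/(x + x) = -2*(295 + x)/(2*x) = -2*(295 + x)*1/(2*x) = -(295 + x)/x)
(-412073 + F(440))*(t - 450714) = (-412073 + (-295 - 1*440)/440)*(-127301 - 450714) = (-412073 + (-295 - 440)/440)*(-578015) = (-412073 + (1/440)*(-735))*(-578015) = (-412073 - 147/88)*(-578015) = -36262571/88*(-578015) = 20960309976565/88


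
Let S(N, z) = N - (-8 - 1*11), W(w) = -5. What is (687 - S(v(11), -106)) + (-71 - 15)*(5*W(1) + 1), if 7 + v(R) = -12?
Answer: 2751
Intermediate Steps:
v(R) = -19 (v(R) = -7 - 12 = -19)
S(N, z) = 19 + N (S(N, z) = N - (-8 - 11) = N - 1*(-19) = N + 19 = 19 + N)
(687 - S(v(11), -106)) + (-71 - 15)*(5*W(1) + 1) = (687 - (19 - 19)) + (-71 - 15)*(5*(-5) + 1) = (687 - 1*0) - 86*(-25 + 1) = (687 + 0) - 86*(-24) = 687 + 2064 = 2751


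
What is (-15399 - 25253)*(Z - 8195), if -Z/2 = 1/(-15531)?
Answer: 5174046026036/15531 ≈ 3.3314e+8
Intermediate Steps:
Z = 2/15531 (Z = -2/(-15531) = -2*(-1/15531) = 2/15531 ≈ 0.00012877)
(-15399 - 25253)*(Z - 8195) = (-15399 - 25253)*(2/15531 - 8195) = -40652*(-127276543/15531) = 5174046026036/15531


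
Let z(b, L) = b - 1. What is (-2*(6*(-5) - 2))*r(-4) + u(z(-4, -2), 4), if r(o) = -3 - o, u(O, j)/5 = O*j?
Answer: -36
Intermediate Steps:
z(b, L) = -1 + b
u(O, j) = 5*O*j (u(O, j) = 5*(O*j) = 5*O*j)
(-2*(6*(-5) - 2))*r(-4) + u(z(-4, -2), 4) = (-2*(6*(-5) - 2))*(-3 - 1*(-4)) + 5*(-1 - 4)*4 = (-2*(-30 - 2))*(-3 + 4) + 5*(-5)*4 = -2*(-32)*1 - 100 = 64*1 - 100 = 64 - 100 = -36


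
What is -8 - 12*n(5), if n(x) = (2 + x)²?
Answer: -596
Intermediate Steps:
-8 - 12*n(5) = -8 - 12*(2 + 5)² = -8 - 12*7² = -8 - 12*49 = -8 - 588 = -596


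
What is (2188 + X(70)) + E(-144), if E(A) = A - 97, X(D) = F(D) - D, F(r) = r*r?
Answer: 6777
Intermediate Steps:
F(r) = r²
X(D) = D² - D
E(A) = -97 + A
(2188 + X(70)) + E(-144) = (2188 + 70*(-1 + 70)) + (-97 - 144) = (2188 + 70*69) - 241 = (2188 + 4830) - 241 = 7018 - 241 = 6777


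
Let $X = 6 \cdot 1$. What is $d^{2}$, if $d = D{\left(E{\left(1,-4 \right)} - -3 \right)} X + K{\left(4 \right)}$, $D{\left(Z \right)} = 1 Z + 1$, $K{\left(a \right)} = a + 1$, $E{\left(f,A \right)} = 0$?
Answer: $841$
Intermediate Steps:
$K{\left(a \right)} = 1 + a$
$X = 6$
$D{\left(Z \right)} = 1 + Z$ ($D{\left(Z \right)} = Z + 1 = 1 + Z$)
$d = 29$ ($d = \left(1 + \left(0 - -3\right)\right) 6 + \left(1 + 4\right) = \left(1 + \left(0 + 3\right)\right) 6 + 5 = \left(1 + 3\right) 6 + 5 = 4 \cdot 6 + 5 = 24 + 5 = 29$)
$d^{2} = 29^{2} = 841$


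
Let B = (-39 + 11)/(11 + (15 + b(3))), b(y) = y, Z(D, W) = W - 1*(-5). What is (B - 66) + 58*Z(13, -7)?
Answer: -5306/29 ≈ -182.97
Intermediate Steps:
Z(D, W) = 5 + W (Z(D, W) = W + 5 = 5 + W)
B = -28/29 (B = (-39 + 11)/(11 + (15 + 3)) = -28/(11 + 18) = -28/29 ≈ -0.96552)
(B - 66) + 58*Z(13, -7) = (-28/29 - 66) + 58*(5 - 7) = -1942/29 + 58*(-2) = -1942/29 - 116 = -5306/29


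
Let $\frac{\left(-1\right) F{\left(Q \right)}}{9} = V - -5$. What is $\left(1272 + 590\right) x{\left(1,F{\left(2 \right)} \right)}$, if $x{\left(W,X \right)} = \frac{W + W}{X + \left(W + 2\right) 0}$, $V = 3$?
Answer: $- \frac{931}{18} \approx -51.722$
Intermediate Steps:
$F{\left(Q \right)} = -72$ ($F{\left(Q \right)} = - 9 \left(3 - -5\right) = - 9 \left(3 + 5\right) = \left(-9\right) 8 = -72$)
$x{\left(W,X \right)} = \frac{2 W}{X}$ ($x{\left(W,X \right)} = \frac{2 W}{X + \left(2 + W\right) 0} = \frac{2 W}{X + 0} = \frac{2 W}{X}$)
$\left(1272 + 590\right) x{\left(1,F{\left(2 \right)} \right)} = \left(1272 + 590\right) 2 \cdot 1 \frac{1}{-72} = 1862 \cdot 2 \cdot 1 \left(- \frac{1}{72}\right) = 1862 \left(- \frac{1}{36}\right) = - \frac{931}{18}$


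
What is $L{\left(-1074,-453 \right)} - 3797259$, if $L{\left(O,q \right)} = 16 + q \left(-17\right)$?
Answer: $-3789542$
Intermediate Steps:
$L{\left(O,q \right)} = 16 - 17 q$
$L{\left(-1074,-453 \right)} - 3797259 = \left(16 - -7701\right) - 3797259 = \left(16 + 7701\right) - 3797259 = 7717 - 3797259 = -3789542$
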